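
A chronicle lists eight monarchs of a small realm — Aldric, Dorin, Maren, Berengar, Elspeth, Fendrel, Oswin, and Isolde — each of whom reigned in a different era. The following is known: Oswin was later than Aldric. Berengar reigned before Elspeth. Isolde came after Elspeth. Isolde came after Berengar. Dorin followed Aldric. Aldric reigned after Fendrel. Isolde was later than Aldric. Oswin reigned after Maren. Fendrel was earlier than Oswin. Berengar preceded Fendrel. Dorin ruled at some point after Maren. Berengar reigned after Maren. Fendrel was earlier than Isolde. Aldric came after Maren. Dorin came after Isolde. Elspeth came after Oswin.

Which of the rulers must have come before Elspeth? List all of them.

Directly stated before Elspeth: Berengar and Oswin.
Aldric reaches Elspeth via Aldric → Oswin → Elspeth.
Fendrel reaches Elspeth via Fendrel → Oswin → Elspeth.
Maren reaches Elspeth via Maren → Oswin → Elspeth.
No chain forces Dorin (or any of the others) ahead of Elspeth.

Aldric, Berengar, Fendrel, Maren, Oswin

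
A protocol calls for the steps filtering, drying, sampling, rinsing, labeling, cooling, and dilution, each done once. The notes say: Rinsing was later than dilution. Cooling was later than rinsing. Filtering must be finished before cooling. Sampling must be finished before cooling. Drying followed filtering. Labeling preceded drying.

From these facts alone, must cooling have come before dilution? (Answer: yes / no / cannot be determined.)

no

Tracing the constraints gives dilution → rinsing → cooling, so dilution must come before cooling.
That means cooling cannot be before dilution.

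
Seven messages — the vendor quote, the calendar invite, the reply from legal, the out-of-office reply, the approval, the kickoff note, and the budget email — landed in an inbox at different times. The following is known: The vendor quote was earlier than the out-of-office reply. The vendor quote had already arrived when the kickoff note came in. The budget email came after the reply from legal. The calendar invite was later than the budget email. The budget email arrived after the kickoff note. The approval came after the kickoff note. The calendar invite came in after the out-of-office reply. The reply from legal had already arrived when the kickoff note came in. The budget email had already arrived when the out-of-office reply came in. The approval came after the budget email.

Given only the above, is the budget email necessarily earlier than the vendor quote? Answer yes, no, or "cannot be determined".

Tracing the constraints gives the vendor quote → the kickoff note → the budget email, so the vendor quote must come before the budget email.
That means the budget email cannot be before the vendor quote.

no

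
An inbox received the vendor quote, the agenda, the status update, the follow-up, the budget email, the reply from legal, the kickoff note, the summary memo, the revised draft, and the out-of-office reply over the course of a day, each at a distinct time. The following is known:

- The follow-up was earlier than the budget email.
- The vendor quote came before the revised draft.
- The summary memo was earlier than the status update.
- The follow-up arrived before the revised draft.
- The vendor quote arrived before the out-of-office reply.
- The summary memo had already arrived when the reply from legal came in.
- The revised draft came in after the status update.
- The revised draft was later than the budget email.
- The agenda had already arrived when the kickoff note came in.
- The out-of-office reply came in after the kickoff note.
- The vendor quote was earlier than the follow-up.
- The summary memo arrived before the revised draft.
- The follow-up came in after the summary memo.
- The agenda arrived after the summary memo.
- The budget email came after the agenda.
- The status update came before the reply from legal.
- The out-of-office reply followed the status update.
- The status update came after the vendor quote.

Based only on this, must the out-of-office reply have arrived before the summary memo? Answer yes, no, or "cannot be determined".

no

Tracing the constraints gives the summary memo → the status update → the out-of-office reply, so the summary memo must come before the out-of-office reply.
That means the out-of-office reply cannot be before the summary memo.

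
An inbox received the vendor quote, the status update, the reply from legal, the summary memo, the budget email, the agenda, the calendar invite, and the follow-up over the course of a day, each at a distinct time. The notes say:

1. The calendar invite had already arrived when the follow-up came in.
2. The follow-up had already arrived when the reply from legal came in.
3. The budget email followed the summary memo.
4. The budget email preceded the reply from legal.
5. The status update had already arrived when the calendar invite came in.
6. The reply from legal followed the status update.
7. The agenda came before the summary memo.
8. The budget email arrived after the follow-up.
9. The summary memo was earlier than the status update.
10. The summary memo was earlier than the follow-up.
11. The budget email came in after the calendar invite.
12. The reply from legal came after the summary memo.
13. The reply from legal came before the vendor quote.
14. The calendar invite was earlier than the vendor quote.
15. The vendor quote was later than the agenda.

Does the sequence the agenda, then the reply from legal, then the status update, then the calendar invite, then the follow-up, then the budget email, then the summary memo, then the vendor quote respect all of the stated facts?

no

The constraints require the summary memo before the status update, but in the proposed sequence the status update appears ahead of the summary memo. That one violation is enough.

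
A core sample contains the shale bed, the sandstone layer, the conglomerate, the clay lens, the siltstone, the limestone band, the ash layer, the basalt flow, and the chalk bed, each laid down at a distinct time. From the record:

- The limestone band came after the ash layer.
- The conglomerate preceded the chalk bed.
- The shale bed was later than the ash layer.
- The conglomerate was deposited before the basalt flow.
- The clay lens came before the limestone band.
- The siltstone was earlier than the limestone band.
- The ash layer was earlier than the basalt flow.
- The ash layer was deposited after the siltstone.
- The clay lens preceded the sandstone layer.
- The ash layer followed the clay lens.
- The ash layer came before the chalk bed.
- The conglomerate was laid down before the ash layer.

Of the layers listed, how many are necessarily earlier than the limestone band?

Directly stated before the limestone band: the ash layer, the clay lens, and the siltstone.
The conglomerate reaches the limestone band via the conglomerate → the ash layer → the limestone band.
That's the ash layer, the clay lens, the conglomerate, and the siltstone — 4 in all.

4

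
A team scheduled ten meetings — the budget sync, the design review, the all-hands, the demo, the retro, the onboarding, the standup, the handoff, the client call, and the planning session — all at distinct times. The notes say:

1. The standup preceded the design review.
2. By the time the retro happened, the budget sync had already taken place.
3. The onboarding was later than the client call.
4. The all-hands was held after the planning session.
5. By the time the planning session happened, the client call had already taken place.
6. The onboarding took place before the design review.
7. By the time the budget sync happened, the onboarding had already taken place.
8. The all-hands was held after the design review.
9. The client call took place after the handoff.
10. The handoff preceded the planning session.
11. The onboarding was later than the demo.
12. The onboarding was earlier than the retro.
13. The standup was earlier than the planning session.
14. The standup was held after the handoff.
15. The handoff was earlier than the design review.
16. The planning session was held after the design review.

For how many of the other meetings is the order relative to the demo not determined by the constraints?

3

Forced after the demo: the all-hands, the budget sync, the design review, the onboarding, the planning session, and the retro.
That leaves the client call, the handoff, and the standup with no forced order relative to the demo — 3.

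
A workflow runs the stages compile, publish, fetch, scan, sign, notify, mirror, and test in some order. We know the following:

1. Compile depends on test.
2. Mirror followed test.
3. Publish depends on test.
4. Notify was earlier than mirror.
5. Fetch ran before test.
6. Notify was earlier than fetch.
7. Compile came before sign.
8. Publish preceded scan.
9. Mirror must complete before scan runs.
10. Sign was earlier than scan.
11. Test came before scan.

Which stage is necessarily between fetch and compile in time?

test

Tracing the constraints gives fetch → test → compile, so test sits after fetch and before compile.
No other stage is forced both after fetch and before compile.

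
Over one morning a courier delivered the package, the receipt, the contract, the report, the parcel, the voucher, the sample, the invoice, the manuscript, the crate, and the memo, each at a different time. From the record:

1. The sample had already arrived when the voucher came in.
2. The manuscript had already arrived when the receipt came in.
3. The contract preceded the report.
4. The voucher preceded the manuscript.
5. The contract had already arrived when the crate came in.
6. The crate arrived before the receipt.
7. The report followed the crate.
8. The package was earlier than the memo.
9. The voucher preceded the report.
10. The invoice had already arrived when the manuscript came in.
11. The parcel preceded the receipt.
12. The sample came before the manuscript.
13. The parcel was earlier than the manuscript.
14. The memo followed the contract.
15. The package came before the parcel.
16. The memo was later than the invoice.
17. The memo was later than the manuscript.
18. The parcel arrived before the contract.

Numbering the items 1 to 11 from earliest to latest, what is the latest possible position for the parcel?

5

The parcel must come before the contract, the crate, the manuscript, the memo, the receipt, and the report — 6 items forced after it.
Everything else can be placed before the parcel in some valid order, so the parcel can sit as late as position 11 − 6 = 5.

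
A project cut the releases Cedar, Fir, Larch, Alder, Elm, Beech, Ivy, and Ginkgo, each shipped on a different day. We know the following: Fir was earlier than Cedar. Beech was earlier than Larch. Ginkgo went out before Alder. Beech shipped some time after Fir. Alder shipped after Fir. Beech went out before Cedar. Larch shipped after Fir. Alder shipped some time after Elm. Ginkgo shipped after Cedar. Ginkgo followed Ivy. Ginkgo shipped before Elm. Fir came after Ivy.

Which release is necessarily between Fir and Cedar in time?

Beech

Tracing the constraints gives Fir → Beech → Cedar, so Beech sits after Fir and before Cedar.
No other release is forced both after Fir and before Cedar.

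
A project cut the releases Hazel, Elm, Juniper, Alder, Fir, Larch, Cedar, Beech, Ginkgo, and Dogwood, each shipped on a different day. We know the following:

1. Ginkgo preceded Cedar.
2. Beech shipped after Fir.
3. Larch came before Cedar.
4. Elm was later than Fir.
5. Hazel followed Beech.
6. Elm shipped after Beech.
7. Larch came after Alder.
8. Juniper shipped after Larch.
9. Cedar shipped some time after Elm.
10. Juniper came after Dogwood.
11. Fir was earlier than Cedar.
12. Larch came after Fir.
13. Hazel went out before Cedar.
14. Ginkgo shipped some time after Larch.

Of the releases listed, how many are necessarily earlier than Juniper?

4

Directly stated before Juniper: Dogwood and Larch.
Alder reaches Juniper via Alder → Larch → Juniper.
Fir reaches Juniper via Fir → Larch → Juniper.
That's Alder, Dogwood, Fir, and Larch — 4 in all.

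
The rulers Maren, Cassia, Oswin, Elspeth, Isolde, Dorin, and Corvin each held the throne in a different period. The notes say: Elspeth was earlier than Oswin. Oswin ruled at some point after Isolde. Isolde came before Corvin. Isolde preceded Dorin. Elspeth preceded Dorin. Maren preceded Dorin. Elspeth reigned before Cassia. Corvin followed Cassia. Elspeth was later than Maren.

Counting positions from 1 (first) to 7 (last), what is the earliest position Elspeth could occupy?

2

Maren must come before Elspeth — 1 forced predecessor.
Nothing else is forced ahead of Elspeth, so their earliest slot is position 1 + 1 = 2.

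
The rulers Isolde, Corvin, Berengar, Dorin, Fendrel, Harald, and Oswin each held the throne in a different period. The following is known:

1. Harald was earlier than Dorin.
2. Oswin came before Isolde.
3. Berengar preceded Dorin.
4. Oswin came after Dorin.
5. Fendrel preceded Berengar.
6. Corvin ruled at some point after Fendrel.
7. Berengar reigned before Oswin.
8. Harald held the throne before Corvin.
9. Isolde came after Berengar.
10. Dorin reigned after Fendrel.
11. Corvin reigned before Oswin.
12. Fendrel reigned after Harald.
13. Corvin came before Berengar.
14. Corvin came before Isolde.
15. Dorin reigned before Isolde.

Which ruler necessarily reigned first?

Harald has a chain of constraints placing them before every other ruler, so Harald must be first.

Harald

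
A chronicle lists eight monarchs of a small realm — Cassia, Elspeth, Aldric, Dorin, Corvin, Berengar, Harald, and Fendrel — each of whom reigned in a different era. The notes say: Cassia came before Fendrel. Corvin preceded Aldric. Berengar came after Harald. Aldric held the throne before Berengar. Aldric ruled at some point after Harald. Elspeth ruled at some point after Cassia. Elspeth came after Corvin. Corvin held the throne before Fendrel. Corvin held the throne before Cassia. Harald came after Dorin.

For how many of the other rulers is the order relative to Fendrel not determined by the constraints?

Forced before Fendrel: Cassia and Corvin.
That leaves Aldric, Berengar, Dorin, Elspeth, and Harald with no forced order relative to Fendrel — 5.

5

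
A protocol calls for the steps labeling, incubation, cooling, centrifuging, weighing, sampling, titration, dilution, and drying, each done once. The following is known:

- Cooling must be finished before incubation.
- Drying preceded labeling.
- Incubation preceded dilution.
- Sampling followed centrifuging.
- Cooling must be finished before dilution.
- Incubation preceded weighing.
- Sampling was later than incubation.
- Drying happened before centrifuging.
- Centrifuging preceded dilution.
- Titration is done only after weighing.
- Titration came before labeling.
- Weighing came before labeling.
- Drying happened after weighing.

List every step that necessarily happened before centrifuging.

cooling, drying, incubation, weighing

Directly stated before centrifuging: drying.
Cooling reaches centrifuging via cooling → incubation → weighing → drying → centrifuging.
Incubation reaches centrifuging via incubation → weighing → drying → centrifuging.
Weighing reaches centrifuging via weighing → drying → centrifuging.
No chain forces labeling (or any of the others) ahead of centrifuging.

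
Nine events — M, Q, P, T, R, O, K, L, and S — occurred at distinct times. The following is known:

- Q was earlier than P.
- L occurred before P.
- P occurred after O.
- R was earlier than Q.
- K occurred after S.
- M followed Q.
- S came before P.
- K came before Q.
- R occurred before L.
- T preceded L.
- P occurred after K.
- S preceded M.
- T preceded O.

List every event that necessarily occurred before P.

Directly stated before P: K, L, O, Q, and S.
R reaches P via R → L → P.
T reaches P via T → O → P.

K, L, O, Q, R, S, T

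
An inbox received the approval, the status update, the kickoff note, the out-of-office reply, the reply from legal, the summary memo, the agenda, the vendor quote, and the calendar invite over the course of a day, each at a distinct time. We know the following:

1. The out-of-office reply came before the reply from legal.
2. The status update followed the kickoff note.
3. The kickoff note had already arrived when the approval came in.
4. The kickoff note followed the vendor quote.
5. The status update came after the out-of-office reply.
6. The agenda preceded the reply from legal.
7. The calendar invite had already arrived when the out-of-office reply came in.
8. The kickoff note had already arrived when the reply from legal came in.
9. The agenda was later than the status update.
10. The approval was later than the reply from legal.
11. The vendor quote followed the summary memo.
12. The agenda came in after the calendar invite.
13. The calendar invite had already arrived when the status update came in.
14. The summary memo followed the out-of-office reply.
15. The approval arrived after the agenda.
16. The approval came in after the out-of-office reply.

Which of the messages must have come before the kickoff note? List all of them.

the calendar invite, the out-of-office reply, the summary memo, the vendor quote

Directly stated before the kickoff note: the vendor quote.
The calendar invite reaches the kickoff note via the calendar invite → the out-of-office reply → the summary memo → the vendor quote → the kickoff note.
The out-of-office reply reaches the kickoff note via the out-of-office reply → the summary memo → the vendor quote → the kickoff note.
The summary memo reaches the kickoff note via the summary memo → the vendor quote → the kickoff note.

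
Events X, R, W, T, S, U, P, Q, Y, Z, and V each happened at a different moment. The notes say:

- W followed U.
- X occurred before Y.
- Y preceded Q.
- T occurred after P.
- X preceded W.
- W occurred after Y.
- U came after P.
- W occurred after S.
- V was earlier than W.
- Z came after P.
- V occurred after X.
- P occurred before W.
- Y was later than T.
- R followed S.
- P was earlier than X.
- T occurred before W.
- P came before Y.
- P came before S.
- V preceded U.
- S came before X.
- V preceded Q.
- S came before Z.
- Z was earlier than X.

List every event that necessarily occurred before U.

P, S, V, X, Z

Directly stated before U: P and V.
S reaches U via S → X → V → U.
X reaches U via X → V → U.
Z reaches U via Z → X → V → U.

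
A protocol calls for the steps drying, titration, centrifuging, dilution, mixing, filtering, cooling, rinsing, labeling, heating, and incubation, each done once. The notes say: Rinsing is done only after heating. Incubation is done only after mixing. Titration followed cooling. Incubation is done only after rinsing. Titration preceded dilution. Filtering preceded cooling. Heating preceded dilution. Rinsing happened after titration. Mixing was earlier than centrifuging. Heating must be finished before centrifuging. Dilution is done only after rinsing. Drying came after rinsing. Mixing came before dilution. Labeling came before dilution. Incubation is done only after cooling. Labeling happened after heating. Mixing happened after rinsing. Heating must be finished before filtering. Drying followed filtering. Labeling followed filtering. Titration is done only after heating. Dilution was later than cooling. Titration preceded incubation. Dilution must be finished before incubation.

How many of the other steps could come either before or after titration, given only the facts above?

1

Forced before titration: cooling, filtering, and heating; forced after titration: centrifuging, dilution, drying, incubation, mixing, and rinsing.
That leaves labeling with no forced order relative to titration — 1.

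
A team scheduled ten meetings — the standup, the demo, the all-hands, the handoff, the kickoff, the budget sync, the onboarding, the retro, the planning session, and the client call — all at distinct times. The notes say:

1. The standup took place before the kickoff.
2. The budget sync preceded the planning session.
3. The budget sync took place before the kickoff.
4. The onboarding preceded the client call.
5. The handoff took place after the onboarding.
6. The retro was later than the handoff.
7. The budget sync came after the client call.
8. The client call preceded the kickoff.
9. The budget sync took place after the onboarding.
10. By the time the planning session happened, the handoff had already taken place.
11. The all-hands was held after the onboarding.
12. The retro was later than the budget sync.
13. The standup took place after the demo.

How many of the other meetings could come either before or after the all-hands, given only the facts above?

8

Forced before the all-hands: the onboarding.
That leaves the budget sync, the client call, the demo, the handoff, the kickoff, the planning session, the retro, and the standup with no forced order relative to the all-hands — 8.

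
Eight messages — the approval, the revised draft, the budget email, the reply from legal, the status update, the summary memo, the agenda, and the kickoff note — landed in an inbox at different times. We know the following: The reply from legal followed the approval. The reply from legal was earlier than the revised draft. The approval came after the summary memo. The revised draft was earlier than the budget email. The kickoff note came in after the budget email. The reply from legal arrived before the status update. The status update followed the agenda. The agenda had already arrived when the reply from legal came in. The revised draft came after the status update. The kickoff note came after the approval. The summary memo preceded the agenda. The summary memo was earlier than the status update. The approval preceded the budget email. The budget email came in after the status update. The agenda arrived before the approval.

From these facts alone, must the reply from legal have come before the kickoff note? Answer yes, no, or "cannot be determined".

Chain the constraints: the reply from legal → the status update → the budget email → the kickoff note. Each link is directly stated, so the reply from legal comes before the kickoff note.

yes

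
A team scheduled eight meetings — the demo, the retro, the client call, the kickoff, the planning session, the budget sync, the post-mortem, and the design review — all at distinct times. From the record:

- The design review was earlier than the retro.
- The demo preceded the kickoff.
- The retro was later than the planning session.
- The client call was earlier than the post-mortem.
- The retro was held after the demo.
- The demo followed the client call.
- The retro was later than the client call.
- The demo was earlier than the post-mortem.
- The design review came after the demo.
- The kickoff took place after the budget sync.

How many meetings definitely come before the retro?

4

Directly stated before the retro: the client call, the demo, the design review, and the planning session.
That's the client call, the demo, the design review, and the planning session — 4 in all.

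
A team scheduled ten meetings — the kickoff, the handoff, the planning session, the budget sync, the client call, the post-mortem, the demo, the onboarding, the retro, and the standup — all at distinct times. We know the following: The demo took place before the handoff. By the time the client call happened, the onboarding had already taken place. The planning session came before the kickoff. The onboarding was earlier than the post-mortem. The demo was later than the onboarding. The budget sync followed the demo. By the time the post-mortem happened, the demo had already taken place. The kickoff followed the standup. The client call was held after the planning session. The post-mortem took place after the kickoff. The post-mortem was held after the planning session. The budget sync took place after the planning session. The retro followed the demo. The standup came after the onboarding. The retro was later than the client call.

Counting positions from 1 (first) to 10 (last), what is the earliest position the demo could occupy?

The onboarding must come before the demo — 1 forced predecessor.
Nothing else is forced ahead of the demo, so its earliest slot is position 1 + 1 = 2.

2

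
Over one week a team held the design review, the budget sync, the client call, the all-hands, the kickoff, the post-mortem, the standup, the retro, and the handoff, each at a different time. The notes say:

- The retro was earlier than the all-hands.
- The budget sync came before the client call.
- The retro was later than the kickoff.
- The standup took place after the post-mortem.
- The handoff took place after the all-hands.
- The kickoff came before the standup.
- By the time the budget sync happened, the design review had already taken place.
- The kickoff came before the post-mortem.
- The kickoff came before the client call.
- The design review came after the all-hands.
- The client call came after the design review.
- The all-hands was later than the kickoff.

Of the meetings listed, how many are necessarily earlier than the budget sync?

4

Directly stated before the budget sync: the design review.
The all-hands reaches the budget sync via the all-hands → the design review → the budget sync.
The kickoff reaches the budget sync via the kickoff → the all-hands → the design review → the budget sync.
The retro reaches the budget sync via the retro → the all-hands → the design review → the budget sync.
No chain forces the standup (or any of the others) ahead of the budget sync.
That's the all-hands, the design review, the kickoff, and the retro — 4 in all.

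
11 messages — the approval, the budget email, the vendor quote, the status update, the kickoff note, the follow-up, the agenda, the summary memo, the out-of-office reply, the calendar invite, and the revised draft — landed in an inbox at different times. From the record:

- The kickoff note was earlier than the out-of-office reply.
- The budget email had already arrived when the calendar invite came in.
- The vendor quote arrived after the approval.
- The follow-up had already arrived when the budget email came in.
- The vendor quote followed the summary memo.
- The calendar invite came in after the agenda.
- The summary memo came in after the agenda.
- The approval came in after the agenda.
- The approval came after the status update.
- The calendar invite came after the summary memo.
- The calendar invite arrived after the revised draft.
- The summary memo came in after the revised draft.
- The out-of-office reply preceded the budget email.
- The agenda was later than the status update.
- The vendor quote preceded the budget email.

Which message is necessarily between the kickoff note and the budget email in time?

Tracing the constraints gives the kickoff note → the out-of-office reply → the budget email, so the out-of-office reply sits after the kickoff note and before the budget email.
No other message is forced both after the kickoff note and before the budget email.

the out-of-office reply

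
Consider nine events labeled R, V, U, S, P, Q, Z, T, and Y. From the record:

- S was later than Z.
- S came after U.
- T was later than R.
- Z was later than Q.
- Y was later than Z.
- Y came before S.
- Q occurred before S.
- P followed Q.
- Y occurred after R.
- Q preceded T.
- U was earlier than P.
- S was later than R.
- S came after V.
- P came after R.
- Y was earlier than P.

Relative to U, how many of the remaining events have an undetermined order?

6

Forced after U: P and S.
That leaves Q, R, T, V, Y, and Z with no forced order relative to U — 6.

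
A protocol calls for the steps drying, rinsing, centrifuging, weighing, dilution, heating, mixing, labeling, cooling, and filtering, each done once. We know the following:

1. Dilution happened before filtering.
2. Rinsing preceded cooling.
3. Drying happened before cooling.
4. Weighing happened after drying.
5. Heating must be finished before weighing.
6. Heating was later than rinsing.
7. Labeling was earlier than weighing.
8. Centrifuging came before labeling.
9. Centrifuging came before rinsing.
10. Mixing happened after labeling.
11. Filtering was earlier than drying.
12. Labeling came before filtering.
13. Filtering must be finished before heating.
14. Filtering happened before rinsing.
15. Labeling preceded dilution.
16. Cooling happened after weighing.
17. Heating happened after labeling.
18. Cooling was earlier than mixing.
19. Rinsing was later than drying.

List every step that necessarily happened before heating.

centrifuging, dilution, drying, filtering, labeling, rinsing

Directly stated before heating: filtering, labeling, and rinsing.
Centrifuging reaches heating via centrifuging → labeling → heating.
Dilution reaches heating via dilution → filtering → heating.
Drying reaches heating via drying → rinsing → heating.
No chain forces cooling (or any of the others) ahead of heating.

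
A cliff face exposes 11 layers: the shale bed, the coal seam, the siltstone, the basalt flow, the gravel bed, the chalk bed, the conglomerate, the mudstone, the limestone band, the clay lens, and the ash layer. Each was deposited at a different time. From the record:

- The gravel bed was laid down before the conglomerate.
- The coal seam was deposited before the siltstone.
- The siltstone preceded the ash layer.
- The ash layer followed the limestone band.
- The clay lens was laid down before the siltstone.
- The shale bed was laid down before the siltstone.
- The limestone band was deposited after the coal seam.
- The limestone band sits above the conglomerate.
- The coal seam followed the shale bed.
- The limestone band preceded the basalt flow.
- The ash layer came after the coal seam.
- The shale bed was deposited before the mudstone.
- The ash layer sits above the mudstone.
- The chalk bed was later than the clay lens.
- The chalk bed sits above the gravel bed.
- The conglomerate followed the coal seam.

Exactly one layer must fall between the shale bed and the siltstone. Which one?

the coal seam

Tracing the constraints gives the shale bed → the coal seam → the siltstone, so the coal seam sits after the shale bed and before the siltstone.
No other layer is forced both after the shale bed and before the siltstone.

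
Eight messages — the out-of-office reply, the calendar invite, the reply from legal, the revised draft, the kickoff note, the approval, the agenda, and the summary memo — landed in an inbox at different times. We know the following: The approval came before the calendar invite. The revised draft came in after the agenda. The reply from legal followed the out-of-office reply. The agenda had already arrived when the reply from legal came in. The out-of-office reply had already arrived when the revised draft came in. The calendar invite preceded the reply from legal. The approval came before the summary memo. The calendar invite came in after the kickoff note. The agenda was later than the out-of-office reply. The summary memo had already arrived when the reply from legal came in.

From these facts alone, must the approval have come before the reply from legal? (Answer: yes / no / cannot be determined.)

yes

Chain the constraints: the approval → the calendar invite → the reply from legal. Each link is directly stated, so the approval comes before the reply from legal.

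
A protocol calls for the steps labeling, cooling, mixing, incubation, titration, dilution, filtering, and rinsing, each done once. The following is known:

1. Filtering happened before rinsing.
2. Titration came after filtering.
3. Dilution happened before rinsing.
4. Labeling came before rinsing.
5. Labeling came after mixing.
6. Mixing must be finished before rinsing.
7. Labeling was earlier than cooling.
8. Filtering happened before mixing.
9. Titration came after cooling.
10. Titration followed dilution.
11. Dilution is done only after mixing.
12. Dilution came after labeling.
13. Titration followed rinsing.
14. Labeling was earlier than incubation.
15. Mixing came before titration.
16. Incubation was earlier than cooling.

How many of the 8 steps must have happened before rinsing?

Directly stated before rinsing: dilution, filtering, labeling, and mixing.
No chain forces incubation (or any of the others) ahead of rinsing.
That's dilution, filtering, labeling, and mixing — 4 in all.

4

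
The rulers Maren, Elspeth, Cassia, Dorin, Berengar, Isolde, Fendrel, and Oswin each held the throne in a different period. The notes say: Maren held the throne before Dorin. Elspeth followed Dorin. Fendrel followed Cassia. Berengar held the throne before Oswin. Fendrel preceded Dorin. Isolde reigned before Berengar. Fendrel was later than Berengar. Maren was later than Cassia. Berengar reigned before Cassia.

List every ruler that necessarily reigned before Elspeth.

Directly stated before Elspeth: Dorin.
Berengar reaches Elspeth via Berengar → Fendrel → Dorin → Elspeth.
Cassia reaches Elspeth via Cassia → Maren → Dorin → Elspeth.
Fendrel reaches Elspeth via Fendrel → Dorin → Elspeth.
Likewise Isolde and Maren each reach Elspeth by chaining the stated constraints.
No chain forces Oswin ahead of Elspeth.

Berengar, Cassia, Dorin, Fendrel, Isolde, Maren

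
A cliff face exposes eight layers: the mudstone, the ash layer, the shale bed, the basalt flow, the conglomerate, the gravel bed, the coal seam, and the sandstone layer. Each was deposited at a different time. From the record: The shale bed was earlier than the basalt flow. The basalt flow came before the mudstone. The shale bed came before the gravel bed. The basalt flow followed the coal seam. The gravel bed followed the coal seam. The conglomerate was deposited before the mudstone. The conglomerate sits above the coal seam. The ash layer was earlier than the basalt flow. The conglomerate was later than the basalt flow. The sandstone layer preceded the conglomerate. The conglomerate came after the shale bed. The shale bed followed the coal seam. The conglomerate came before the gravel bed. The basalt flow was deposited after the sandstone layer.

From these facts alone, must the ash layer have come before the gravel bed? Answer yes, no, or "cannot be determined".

Chain the constraints: the ash layer → the basalt flow → the conglomerate → the gravel bed. Each link is directly stated, so the ash layer comes before the gravel bed.

yes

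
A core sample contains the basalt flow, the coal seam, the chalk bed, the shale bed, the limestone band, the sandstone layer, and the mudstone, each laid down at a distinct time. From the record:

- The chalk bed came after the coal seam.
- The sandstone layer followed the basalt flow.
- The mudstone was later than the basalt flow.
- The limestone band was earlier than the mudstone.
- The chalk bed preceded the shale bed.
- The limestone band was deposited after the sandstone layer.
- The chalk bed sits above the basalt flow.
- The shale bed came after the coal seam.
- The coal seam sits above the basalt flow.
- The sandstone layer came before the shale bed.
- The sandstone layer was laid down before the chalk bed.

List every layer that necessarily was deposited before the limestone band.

Directly stated before the limestone band: the sandstone layer.
The basalt flow reaches the limestone band via the basalt flow → the sandstone layer → the limestone band.

the basalt flow, the sandstone layer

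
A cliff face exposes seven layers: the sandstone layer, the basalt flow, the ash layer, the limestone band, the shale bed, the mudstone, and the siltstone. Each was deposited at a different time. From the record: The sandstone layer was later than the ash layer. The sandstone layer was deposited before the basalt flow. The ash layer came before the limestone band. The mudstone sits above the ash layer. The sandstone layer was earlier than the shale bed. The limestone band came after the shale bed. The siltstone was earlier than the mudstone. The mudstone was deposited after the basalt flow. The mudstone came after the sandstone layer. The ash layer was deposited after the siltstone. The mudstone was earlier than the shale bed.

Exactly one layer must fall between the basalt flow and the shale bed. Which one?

the mudstone

Tracing the constraints gives the basalt flow → the mudstone → the shale bed, so the mudstone sits after the basalt flow and before the shale bed.
No other layer is forced both after the basalt flow and before the shale bed.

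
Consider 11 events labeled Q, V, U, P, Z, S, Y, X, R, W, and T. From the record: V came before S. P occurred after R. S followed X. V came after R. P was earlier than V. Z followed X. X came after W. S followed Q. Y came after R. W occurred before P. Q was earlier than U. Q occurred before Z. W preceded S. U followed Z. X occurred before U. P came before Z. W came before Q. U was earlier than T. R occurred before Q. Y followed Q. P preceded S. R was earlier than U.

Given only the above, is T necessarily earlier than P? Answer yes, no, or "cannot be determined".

no

Tracing the constraints gives P → Z → U → T, so P must come before T.
That means T cannot be before P.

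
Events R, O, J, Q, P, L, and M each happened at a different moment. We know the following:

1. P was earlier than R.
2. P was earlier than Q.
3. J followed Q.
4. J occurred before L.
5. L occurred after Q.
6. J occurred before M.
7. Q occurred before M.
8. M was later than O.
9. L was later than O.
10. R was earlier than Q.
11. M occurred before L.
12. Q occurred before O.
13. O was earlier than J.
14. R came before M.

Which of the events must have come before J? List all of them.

O, P, Q, R

Directly stated before J: O and Q.
P reaches J via P → Q → J.
R reaches J via R → Q → J.
No chain forces L (or any of the others) ahead of J.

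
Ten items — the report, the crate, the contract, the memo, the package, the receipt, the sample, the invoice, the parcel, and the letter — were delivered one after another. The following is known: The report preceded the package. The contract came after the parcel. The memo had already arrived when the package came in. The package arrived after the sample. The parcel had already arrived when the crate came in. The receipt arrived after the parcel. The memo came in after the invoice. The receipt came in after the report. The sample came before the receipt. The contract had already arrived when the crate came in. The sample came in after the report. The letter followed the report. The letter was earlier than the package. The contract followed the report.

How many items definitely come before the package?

Directly stated before the package: the letter, the memo, the report, and the sample.
The invoice reaches the package via the invoice → the memo → the package.
That's the invoice, the letter, the memo, the report, and the sample — 5 in all.

5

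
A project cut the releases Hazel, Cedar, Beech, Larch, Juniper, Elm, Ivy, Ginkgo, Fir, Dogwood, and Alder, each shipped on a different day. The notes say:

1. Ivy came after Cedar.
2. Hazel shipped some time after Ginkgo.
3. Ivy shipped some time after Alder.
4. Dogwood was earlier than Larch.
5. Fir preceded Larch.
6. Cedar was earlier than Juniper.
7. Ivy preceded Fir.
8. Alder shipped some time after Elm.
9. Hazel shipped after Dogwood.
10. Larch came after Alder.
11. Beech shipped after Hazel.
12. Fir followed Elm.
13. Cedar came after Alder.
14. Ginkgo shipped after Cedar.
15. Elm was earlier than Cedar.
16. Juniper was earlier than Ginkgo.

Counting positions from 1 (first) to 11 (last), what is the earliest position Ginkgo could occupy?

5

Alder, Cedar, Elm, and Juniper must all come before Ginkgo — 4 forced predecessors.
Nothing else is forced ahead of Ginkgo, so its earliest slot is position 4 + 1 = 5.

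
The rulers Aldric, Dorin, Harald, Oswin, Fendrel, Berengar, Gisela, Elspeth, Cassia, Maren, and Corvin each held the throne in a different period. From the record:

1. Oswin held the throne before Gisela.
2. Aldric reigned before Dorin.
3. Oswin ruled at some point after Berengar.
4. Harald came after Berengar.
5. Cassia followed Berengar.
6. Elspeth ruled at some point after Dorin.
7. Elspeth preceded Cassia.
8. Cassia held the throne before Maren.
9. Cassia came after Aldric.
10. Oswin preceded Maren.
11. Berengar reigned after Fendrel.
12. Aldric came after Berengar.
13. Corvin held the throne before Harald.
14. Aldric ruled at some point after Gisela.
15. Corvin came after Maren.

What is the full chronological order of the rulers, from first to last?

Fendrel, Berengar, Oswin, Gisela, Aldric, Dorin, Elspeth, Cassia, Maren, Corvin, Harald

The constraints fix every adjacent pair, so only one ordering works:
Fendrel → Berengar → Oswin → Gisela → Aldric → Dorin → Elspeth → Cassia → Maren → Corvin → Harald.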